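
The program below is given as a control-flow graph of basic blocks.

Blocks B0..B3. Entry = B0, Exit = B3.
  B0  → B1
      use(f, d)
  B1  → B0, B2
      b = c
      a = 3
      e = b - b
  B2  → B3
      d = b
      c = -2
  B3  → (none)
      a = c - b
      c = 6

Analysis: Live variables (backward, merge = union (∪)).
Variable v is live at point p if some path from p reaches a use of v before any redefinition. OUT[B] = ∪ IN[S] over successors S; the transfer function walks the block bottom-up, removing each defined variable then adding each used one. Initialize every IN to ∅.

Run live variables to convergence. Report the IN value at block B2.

Answer: {b}

Trace:
Fixpoint table:
  B0:   IN={c, d, f}   OUT={c, d, f}
  B1:   IN={c, d, f}   OUT={b, c, d, f}
  B2:   IN={b}   OUT={b, c}
  B3:   IN={b, c}   OUT={}

Merge at B2: OUT[B2] = IN[B3] = {b, c}
Applying B2's transfer function to that OUT value gives IN[B2] (row B2 above).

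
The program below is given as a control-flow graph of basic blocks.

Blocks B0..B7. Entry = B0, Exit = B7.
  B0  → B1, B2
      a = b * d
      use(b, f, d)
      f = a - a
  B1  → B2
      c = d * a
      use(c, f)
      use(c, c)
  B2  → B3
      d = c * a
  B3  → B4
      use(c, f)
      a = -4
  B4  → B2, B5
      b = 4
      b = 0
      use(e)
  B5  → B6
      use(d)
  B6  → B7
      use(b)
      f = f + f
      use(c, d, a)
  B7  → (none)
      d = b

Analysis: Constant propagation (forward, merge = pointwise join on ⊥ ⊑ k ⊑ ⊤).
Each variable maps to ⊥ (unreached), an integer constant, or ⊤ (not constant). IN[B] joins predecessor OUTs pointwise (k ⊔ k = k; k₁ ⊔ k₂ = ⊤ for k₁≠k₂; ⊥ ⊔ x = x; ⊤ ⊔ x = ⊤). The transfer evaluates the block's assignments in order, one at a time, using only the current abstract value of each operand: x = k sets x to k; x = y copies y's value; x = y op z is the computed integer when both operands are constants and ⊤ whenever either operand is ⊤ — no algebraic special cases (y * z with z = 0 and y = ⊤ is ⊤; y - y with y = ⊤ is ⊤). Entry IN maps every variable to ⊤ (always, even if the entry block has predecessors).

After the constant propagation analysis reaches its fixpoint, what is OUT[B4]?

Answer: {a: -4, b: 0, c: ⊤, d: ⊤, e: ⊤, f: ⊤}

Derivation:
Fixpoint table:
  B0: | IN=(all ⊤) | OUT=(all ⊤)
  B1: | IN=(all ⊤) | OUT=(all ⊤)
  B2: | IN=(all ⊤) | OUT=(all ⊤)
  B3: | IN=(all ⊤) | OUT={a:-4; rest ⊤}
  B4: | IN={a:-4; rest ⊤} | OUT={a:-4, b:0; rest ⊤}
  B5: | IN={a:-4, b:0; rest ⊤} | OUT={a:-4, b:0; rest ⊤}
  B6: | IN={a:-4, b:0; rest ⊤} | OUT={a:-4, b:0; rest ⊤}
  B7: | IN={a:-4, b:0; rest ⊤} | OUT={a:-4, b:0, d:0; rest ⊤}

Merge at B4: IN[B4] = OUT[B3] = {a: -4, b: ⊤, c: ⊤, d: ⊤, e: ⊤, f: ⊤}
Applying B4's transfer function to that IN value gives OUT[B4] (row B4 above).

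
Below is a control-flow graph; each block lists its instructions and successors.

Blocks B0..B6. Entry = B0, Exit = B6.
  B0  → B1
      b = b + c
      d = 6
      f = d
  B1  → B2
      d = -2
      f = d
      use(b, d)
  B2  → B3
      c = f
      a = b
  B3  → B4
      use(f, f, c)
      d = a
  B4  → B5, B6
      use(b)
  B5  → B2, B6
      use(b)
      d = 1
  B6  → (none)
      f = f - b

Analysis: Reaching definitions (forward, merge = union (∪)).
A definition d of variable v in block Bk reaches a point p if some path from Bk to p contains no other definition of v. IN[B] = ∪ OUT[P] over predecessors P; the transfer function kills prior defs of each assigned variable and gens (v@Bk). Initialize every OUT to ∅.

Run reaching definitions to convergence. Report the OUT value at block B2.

Answer: {a@B2, b@B0, c@B2, d@B1, d@B5, f@B1}

Working:
Per-block solution:
  B0:  IN={}  OUT={b@B0, d@B0, f@B0}
  B1:  IN={b@B0, d@B0, f@B0}  OUT={b@B0, d@B1, f@B1}
  B2:  IN={a@B2, b@B0, c@B2, d@B1, d@B5, f@B1}  OUT={a@B2, b@B0, c@B2, d@B1, d@B5, f@B1}
  B3:  IN={a@B2, b@B0, c@B2, d@B1, d@B5, f@B1}  OUT={a@B2, b@B0, c@B2, d@B3, f@B1}
  B4:  IN={a@B2, b@B0, c@B2, d@B3, f@B1}  OUT={a@B2, b@B0, c@B2, d@B3, f@B1}
  B5:  IN={a@B2, b@B0, c@B2, d@B3, f@B1}  OUT={a@B2, b@B0, c@B2, d@B5, f@B1}
  B6:  IN={a@B2, b@B0, c@B2, d@B3, d@B5, f@B1}  OUT={a@B2, b@B0, c@B2, d@B3, d@B5, f@B6}

Merge at B2: IN[B2] = OUT[B1] ⊔ OUT[B5] = {a@B2, b@B0, c@B2, d@B1, d@B5, f@B1}
Applying B2's transfer function to that IN value gives OUT[B2] (row B2 above).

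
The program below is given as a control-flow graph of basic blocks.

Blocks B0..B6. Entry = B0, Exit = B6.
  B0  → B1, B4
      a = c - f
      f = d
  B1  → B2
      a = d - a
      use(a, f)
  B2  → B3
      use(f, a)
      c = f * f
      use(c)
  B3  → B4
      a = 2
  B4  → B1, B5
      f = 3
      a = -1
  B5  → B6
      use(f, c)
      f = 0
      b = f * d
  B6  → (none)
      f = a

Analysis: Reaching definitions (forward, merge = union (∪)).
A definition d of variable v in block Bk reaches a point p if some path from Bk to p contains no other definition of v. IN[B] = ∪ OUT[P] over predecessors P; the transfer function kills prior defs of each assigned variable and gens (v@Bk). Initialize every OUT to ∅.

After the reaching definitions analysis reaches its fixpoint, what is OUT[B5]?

Per-block solution:
  B0:   IN={}   OUT={a@B0, f@B0}
  B1:   IN={a@B0, a@B4, c@B2, f@B0, f@B4}   OUT={a@B1, c@B2, f@B0, f@B4}
  B2:   IN={a@B1, c@B2, f@B0, f@B4}   OUT={a@B1, c@B2, f@B0, f@B4}
  B3:   IN={a@B1, c@B2, f@B0, f@B4}   OUT={a@B3, c@B2, f@B0, f@B4}
  B4:   IN={a@B0, a@B3, c@B2, f@B0, f@B4}   OUT={a@B4, c@B2, f@B4}
  B5:   IN={a@B4, c@B2, f@B4}   OUT={a@B4, b@B5, c@B2, f@B5}
  B6:   IN={a@B4, b@B5, c@B2, f@B5}   OUT={a@B4, b@B5, c@B2, f@B6}

Merge at B5: IN[B5] = OUT[B4] = {a@B4, c@B2, f@B4}
Applying B5's transfer function to that IN value gives OUT[B5] (row B5 above).

Answer: {a@B4, b@B5, c@B2, f@B5}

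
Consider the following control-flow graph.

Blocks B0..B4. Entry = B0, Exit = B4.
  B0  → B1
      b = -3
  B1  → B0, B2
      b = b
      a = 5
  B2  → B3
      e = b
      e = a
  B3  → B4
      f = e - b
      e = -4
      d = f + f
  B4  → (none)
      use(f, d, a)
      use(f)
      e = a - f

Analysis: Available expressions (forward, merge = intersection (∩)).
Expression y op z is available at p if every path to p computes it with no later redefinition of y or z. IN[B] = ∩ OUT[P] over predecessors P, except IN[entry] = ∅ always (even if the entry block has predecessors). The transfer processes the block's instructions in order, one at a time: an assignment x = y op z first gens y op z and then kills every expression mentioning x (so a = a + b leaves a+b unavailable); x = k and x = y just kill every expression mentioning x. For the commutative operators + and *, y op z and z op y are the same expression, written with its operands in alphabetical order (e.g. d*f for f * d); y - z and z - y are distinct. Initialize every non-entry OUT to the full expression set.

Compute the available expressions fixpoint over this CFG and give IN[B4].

Answer: {f+f}

Working:
Fixpoint table:
  B0:   IN={}   OUT={}
  B1:   IN={}   OUT={}
  B2:   IN={}   OUT={}
  B3:   IN={}   OUT={f+f}
  B4:   IN={f+f}   OUT={a-f, f+f}

Merge at B4: IN[B4] = OUT[B3] = {f+f}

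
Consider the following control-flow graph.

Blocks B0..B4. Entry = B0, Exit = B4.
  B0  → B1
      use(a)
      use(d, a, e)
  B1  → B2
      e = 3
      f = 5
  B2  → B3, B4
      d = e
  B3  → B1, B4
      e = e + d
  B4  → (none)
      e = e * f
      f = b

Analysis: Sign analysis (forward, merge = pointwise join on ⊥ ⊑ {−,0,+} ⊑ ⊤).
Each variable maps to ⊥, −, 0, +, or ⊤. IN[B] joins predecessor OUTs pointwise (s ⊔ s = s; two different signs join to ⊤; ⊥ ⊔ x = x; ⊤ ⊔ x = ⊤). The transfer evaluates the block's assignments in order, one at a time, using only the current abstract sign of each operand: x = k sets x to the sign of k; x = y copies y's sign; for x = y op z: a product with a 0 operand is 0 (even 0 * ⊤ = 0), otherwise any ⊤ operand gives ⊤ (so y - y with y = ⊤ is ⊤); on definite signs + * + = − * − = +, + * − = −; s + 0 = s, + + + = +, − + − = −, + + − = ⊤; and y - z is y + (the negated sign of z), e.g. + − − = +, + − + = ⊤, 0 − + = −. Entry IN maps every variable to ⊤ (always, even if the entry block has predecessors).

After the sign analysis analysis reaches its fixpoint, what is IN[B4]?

Answer: {a: ⊤, b: ⊤, c: ⊤, d: +, e: +, f: +}

Working:
Converged values:
  B0:  IN=(all ⊤)  OUT=(all ⊤)
  B1:  IN=(all ⊤)  OUT={e:+, f:+; rest ⊤}
  B2:  IN={e:+, f:+; rest ⊤}  OUT={d:+, e:+, f:+; rest ⊤}
  B3:  IN={d:+, e:+, f:+; rest ⊤}  OUT={d:+, e:+, f:+; rest ⊤}
  B4:  IN={d:+, e:+, f:+; rest ⊤}  OUT={d:+, e:+; rest ⊤}

Merge at B4: IN[B4] = OUT[B2] ⊔ OUT[B3] = {a: ⊤, b: ⊤, c: ⊤, d: +, e: +, f: +}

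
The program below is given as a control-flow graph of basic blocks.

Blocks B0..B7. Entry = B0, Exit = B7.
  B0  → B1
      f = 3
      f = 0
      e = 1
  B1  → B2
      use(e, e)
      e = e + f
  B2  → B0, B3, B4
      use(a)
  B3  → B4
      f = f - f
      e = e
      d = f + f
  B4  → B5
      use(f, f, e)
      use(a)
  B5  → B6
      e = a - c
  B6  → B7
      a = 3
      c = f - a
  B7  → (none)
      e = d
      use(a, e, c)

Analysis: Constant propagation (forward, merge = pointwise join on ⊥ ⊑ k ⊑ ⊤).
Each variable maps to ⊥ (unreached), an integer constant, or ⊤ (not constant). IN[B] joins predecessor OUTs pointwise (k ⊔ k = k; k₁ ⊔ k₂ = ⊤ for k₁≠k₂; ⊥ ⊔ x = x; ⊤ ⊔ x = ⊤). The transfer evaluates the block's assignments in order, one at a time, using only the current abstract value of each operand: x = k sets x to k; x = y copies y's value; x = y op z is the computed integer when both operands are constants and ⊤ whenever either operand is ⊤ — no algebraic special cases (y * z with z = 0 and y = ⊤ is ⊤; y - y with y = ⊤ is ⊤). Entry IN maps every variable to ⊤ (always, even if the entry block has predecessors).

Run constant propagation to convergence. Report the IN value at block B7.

Answer: {a: 3, b: ⊤, c: -3, d: ⊤, e: ⊤, f: 0}

Derivation:
Fixpoint table:
  B0:   IN=(all ⊤)   OUT={e:1, f:0; rest ⊤}
  B1:   IN={e:1, f:0; rest ⊤}   OUT={e:1, f:0; rest ⊤}
  B2:   IN={e:1, f:0; rest ⊤}   OUT={e:1, f:0; rest ⊤}
  B3:   IN={e:1, f:0; rest ⊤}   OUT={d:0, e:1, f:0; rest ⊤}
  B4:   IN={e:1, f:0; rest ⊤}   OUT={e:1, f:0; rest ⊤}
  B5:   IN={e:1, f:0; rest ⊤}   OUT={f:0; rest ⊤}
  B6:   IN={f:0; rest ⊤}   OUT={a:3, c:-3, f:0; rest ⊤}
  B7:   IN={a:3, c:-3, f:0; rest ⊤}   OUT={a:3, c:-3, f:0; rest ⊤}

Merge at B7: IN[B7] = OUT[B6] = {a: 3, b: ⊤, c: -3, d: ⊤, e: ⊤, f: 0}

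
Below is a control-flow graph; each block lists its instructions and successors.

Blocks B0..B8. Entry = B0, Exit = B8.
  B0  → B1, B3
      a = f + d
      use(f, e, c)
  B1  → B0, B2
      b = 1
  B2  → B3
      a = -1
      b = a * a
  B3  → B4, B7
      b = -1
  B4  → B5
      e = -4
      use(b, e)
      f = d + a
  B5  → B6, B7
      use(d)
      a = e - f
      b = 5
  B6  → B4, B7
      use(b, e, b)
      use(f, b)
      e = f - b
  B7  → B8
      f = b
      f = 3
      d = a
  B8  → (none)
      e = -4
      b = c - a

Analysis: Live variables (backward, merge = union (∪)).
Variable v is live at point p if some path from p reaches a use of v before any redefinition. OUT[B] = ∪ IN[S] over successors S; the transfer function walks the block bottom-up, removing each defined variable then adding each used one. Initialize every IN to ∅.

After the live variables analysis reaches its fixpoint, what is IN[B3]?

Answer: {a, c, d}

Derivation:
Fixpoint table:
  B0:   IN={c, d, e, f}   OUT={a, c, d, e, f}
  B1:   IN={c, d, e, f}   OUT={c, d, e, f}
  B2:   IN={c, d}   OUT={a, c, d}
  B3:   IN={a, c, d}   OUT={a, b, c, d}
  B4:   IN={a, b, c, d}   OUT={c, d, e, f}
  B5:   IN={c, d, e, f}   OUT={a, b, c, d, e, f}
  B6:   IN={a, b, c, d, e, f}   OUT={a, b, c, d}
  B7:   IN={a, b, c}   OUT={a, c}
  B8:   IN={a, c}   OUT={}

Merge at B3: OUT[B3] = IN[B4] ⊔ IN[B7] = {a, b, c, d}
Applying B3's transfer function to that OUT value gives IN[B3] (row B3 above).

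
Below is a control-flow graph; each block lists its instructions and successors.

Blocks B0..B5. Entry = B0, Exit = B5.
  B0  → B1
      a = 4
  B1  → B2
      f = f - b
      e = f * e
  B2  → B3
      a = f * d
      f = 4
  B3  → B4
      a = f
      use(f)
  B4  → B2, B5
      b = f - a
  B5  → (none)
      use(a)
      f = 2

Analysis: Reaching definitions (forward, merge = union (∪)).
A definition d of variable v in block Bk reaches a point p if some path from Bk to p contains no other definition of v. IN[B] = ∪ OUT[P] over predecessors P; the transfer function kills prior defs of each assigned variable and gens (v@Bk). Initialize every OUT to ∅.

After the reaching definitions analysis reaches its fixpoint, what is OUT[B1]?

Answer: {a@B0, e@B1, f@B1}

Trace:
Converged values:
  B0:   IN={}   OUT={a@B0}
  B1:   IN={a@B0}   OUT={a@B0, e@B1, f@B1}
  B2:   IN={a@B0, a@B3, b@B4, e@B1, f@B1, f@B2}   OUT={a@B2, b@B4, e@B1, f@B2}
  B3:   IN={a@B2, b@B4, e@B1, f@B2}   OUT={a@B3, b@B4, e@B1, f@B2}
  B4:   IN={a@B3, b@B4, e@B1, f@B2}   OUT={a@B3, b@B4, e@B1, f@B2}
  B5:   IN={a@B3, b@B4, e@B1, f@B2}   OUT={a@B3, b@B4, e@B1, f@B5}

Merge at B1: IN[B1] = OUT[B0] = {a@B0}
Applying B1's transfer function to that IN value gives OUT[B1] (row B1 above).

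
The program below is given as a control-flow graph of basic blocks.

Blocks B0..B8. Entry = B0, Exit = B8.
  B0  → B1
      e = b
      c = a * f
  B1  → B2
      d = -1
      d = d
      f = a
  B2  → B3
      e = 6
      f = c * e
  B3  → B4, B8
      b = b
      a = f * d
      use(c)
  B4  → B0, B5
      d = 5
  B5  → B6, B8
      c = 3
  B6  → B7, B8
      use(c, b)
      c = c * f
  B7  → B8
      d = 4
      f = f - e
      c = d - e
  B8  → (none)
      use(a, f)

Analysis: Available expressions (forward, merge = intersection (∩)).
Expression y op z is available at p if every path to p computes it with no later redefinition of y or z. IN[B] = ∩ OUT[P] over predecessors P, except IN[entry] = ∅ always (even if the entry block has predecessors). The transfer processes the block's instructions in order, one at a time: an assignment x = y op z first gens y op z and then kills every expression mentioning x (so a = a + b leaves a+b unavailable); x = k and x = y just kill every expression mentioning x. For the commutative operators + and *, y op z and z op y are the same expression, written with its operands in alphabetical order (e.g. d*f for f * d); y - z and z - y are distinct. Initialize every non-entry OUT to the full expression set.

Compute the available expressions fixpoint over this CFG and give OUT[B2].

Converged values:
  B0:  IN={}  OUT={a*f}
  B1:  IN={a*f}  OUT={}
  B2:  IN={}  OUT={c*e}
  B3:  IN={c*e}  OUT={c*e, d*f}
  B4:  IN={c*e, d*f}  OUT={c*e}
  B5:  IN={c*e}  OUT={}
  B6:  IN={}  OUT={}
  B7:  IN={}  OUT={d-e}
  B8:  IN={}  OUT={}

Merge at B2: IN[B2] = OUT[B1] = {}
Applying B2's transfer function to that IN value gives OUT[B2] (row B2 above).

Answer: {c*e}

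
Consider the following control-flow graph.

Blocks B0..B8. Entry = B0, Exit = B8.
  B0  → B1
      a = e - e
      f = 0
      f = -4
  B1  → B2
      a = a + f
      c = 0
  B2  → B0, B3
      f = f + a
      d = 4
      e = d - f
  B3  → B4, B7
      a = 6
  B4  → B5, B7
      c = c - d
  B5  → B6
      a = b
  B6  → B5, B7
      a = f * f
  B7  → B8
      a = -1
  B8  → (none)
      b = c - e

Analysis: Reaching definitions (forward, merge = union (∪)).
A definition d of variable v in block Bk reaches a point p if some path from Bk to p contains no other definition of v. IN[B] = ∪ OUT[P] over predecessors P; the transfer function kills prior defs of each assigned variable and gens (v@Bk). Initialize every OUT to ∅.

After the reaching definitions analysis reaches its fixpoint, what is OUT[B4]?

Answer: {a@B3, c@B4, d@B2, e@B2, f@B2}

Trace:
Fixpoint table:
  B0:   IN={a@B1, c@B1, d@B2, e@B2, f@B2}   OUT={a@B0, c@B1, d@B2, e@B2, f@B0}
  B1:   IN={a@B0, c@B1, d@B2, e@B2, f@B0}   OUT={a@B1, c@B1, d@B2, e@B2, f@B0}
  B2:   IN={a@B1, c@B1, d@B2, e@B2, f@B0}   OUT={a@B1, c@B1, d@B2, e@B2, f@B2}
  B3:   IN={a@B1, c@B1, d@B2, e@B2, f@B2}   OUT={a@B3, c@B1, d@B2, e@B2, f@B2}
  B4:   IN={a@B3, c@B1, d@B2, e@B2, f@B2}   OUT={a@B3, c@B4, d@B2, e@B2, f@B2}
  B5:   IN={a@B3, a@B6, c@B4, d@B2, e@B2, f@B2}   OUT={a@B5, c@B4, d@B2, e@B2, f@B2}
  B6:   IN={a@B5, c@B4, d@B2, e@B2, f@B2}   OUT={a@B6, c@B4, d@B2, e@B2, f@B2}
  B7:   IN={a@B3, a@B6, c@B1, c@B4, d@B2, e@B2, f@B2}   OUT={a@B7, c@B1, c@B4, d@B2, e@B2, f@B2}
  B8:   IN={a@B7, c@B1, c@B4, d@B2, e@B2, f@B2}   OUT={a@B7, b@B8, c@B1, c@B4, d@B2, e@B2, f@B2}

Merge at B4: IN[B4] = OUT[B3] = {a@B3, c@B1, d@B2, e@B2, f@B2}
Applying B4's transfer function to that IN value gives OUT[B4] (row B4 above).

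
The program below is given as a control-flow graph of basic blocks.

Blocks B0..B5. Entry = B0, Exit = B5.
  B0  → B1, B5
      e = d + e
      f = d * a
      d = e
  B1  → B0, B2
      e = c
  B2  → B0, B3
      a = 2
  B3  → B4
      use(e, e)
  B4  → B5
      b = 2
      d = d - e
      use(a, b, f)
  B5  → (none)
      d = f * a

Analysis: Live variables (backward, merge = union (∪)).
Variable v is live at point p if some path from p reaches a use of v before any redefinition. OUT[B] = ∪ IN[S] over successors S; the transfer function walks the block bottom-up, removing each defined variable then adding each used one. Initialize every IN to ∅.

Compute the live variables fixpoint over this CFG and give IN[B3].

Converged values:
  B0:  IN={a, c, d, e}  OUT={a, c, d, f}
  B1:  IN={a, c, d, f}  OUT={a, c, d, e, f}
  B2:  IN={c, d, e, f}  OUT={a, c, d, e, f}
  B3:  IN={a, d, e, f}  OUT={a, d, e, f}
  B4:  IN={a, d, e, f}  OUT={a, f}
  B5:  IN={a, f}  OUT={}

Merge at B3: OUT[B3] = IN[B4] = {a, d, e, f}
Applying B3's transfer function to that OUT value gives IN[B3] (row B3 above).

Answer: {a, d, e, f}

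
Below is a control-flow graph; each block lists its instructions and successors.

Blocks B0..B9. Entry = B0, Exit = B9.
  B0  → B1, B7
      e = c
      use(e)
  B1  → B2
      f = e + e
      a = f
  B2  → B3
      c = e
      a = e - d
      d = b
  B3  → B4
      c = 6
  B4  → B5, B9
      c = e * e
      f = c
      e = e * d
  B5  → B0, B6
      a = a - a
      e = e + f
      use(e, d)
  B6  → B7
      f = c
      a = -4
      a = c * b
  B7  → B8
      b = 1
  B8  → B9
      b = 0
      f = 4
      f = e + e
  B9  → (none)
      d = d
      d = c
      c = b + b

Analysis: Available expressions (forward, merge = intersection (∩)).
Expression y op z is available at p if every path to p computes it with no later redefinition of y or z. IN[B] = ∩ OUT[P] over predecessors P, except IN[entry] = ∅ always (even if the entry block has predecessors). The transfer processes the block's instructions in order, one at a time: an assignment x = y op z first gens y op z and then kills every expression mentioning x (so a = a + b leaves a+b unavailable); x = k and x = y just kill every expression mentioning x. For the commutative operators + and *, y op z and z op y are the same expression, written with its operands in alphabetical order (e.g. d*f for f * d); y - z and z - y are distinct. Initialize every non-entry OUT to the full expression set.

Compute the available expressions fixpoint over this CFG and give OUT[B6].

Answer: {b*c}

Trace:
Converged values:
  B0: | IN={} | OUT={}
  B1: | IN={} | OUT={e+e}
  B2: | IN={e+e} | OUT={e+e}
  B3: | IN={e+e} | OUT={e+e}
  B4: | IN={e+e} | OUT={}
  B5: | IN={} | OUT={}
  B6: | IN={} | OUT={b*c}
  B7: | IN={} | OUT={}
  B8: | IN={} | OUT={e+e}
  B9: | IN={} | OUT={b+b}

Merge at B6: IN[B6] = OUT[B5] = {}
Applying B6's transfer function to that IN value gives OUT[B6] (row B6 above).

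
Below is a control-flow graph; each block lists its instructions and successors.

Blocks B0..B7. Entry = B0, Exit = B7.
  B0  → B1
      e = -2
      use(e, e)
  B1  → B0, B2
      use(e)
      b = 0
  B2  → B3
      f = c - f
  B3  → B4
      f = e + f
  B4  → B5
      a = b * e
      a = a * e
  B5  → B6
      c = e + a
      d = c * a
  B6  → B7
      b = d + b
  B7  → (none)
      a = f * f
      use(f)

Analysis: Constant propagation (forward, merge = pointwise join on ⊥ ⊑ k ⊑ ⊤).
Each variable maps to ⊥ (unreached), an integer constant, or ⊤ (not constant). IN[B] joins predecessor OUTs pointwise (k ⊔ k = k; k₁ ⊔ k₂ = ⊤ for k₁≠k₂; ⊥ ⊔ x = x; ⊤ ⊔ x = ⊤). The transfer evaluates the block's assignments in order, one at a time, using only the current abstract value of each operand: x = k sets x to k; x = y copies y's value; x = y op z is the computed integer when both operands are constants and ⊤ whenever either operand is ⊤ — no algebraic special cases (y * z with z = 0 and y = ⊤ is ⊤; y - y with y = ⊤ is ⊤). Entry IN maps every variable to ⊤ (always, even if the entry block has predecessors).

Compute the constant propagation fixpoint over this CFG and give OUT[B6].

Answer: {a: 0, b: 0, c: -2, d: 0, e: -2, f: ⊤}

Trace:
Fixpoint table:
  B0:   IN=(all ⊤)   OUT={e:-2; rest ⊤}
  B1:   IN={e:-2; rest ⊤}   OUT={b:0, e:-2; rest ⊤}
  B2:   IN={b:0, e:-2; rest ⊤}   OUT={b:0, e:-2; rest ⊤}
  B3:   IN={b:0, e:-2; rest ⊤}   OUT={b:0, e:-2; rest ⊤}
  B4:   IN={b:0, e:-2; rest ⊤}   OUT={a:0, b:0, e:-2; rest ⊤}
  B5:   IN={a:0, b:0, e:-2; rest ⊤}   OUT={a:0, b:0, c:-2, d:0, e:-2; rest ⊤}
  B6:   IN={a:0, b:0, c:-2, d:0, e:-2; rest ⊤}   OUT={a:0, b:0, c:-2, d:0, e:-2; rest ⊤}
  B7:   IN={a:0, b:0, c:-2, d:0, e:-2; rest ⊤}   OUT={b:0, c:-2, d:0, e:-2; rest ⊤}

Merge at B6: IN[B6] = OUT[B5] = {a: 0, b: 0, c: -2, d: 0, e: -2, f: ⊤}
Applying B6's transfer function to that IN value gives OUT[B6] (row B6 above).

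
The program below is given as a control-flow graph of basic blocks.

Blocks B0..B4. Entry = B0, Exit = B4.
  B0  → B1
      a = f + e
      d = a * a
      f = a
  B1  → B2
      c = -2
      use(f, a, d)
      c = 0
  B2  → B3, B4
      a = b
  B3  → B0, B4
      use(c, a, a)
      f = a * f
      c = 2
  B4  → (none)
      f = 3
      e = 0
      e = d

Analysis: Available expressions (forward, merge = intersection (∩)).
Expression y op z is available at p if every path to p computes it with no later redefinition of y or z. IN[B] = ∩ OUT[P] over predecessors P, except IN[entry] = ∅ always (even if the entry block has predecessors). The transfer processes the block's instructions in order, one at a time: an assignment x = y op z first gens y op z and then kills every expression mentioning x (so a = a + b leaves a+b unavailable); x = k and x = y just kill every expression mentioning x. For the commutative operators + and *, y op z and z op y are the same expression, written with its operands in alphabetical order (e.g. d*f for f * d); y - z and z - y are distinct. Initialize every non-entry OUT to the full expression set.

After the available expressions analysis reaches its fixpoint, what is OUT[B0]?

Answer: {a*a}

Working:
Converged values:
  B0:   IN={}   OUT={a*a}
  B1:   IN={a*a}   OUT={a*a}
  B2:   IN={a*a}   OUT={}
  B3:   IN={}   OUT={}
  B4:   IN={}   OUT={}

Merge at B0 (entry node, so the boundary value {} is joined with the incoming edge(s)): IN[B0] = {} ∩ OUT[B3] = {}
Applying B0's transfer function to that IN value gives OUT[B0] (row B0 above).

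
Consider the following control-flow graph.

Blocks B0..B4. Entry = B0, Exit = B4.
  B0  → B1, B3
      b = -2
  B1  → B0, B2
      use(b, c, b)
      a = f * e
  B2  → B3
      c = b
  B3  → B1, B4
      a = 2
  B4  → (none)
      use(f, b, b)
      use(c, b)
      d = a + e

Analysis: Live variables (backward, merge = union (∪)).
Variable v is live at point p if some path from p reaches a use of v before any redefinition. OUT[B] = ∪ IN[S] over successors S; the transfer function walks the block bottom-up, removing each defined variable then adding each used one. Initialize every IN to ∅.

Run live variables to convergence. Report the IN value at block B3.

Answer: {b, c, e, f}

Derivation:
Converged values:
  B0: | IN={c, e, f} | OUT={b, c, e, f}
  B1: | IN={b, c, e, f} | OUT={b, c, e, f}
  B2: | IN={b, e, f} | OUT={b, c, e, f}
  B3: | IN={b, c, e, f} | OUT={a, b, c, e, f}
  B4: | IN={a, b, c, e, f} | OUT={}

Merge at B3: OUT[B3] = IN[B1] ⊔ IN[B4] = {a, b, c, e, f}
Applying B3's transfer function to that OUT value gives IN[B3] (row B3 above).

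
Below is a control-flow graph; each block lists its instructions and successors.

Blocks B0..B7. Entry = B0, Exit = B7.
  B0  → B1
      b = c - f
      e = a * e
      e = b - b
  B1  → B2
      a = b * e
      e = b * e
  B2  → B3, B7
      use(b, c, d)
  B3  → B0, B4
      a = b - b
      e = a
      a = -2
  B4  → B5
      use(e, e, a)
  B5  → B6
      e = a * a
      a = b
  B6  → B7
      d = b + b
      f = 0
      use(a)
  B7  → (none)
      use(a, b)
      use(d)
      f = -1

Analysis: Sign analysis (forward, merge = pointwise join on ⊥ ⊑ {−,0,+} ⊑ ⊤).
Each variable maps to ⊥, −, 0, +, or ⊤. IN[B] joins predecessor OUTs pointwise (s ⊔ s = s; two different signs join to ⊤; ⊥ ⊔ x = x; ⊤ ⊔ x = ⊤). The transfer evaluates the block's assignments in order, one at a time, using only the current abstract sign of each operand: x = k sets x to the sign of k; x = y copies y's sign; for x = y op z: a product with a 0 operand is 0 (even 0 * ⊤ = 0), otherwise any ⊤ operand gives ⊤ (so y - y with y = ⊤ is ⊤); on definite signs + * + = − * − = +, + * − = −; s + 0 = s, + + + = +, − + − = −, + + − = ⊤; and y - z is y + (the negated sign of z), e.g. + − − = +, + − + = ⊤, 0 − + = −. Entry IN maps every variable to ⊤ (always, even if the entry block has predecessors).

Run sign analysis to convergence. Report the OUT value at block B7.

Fixpoint table:
  B0:   IN=(all ⊤)   OUT=(all ⊤)
  B1:   IN=(all ⊤)   OUT=(all ⊤)
  B2:   IN=(all ⊤)   OUT=(all ⊤)
  B3:   IN=(all ⊤)   OUT={a:-; rest ⊤}
  B4:   IN={a:-; rest ⊤}   OUT={a:-; rest ⊤}
  B5:   IN={a:-; rest ⊤}   OUT={e:+; rest ⊤}
  B6:   IN={e:+; rest ⊤}   OUT={e:+, f:0; rest ⊤}
  B7:   IN=(all ⊤)   OUT={f:-; rest ⊤}

Merge at B7: IN[B7] = OUT[B2] ⊔ OUT[B6] = {a: ⊤, b: ⊤, c: ⊤, d: ⊤, e: ⊤, f: ⊤}
Applying B7's transfer function to that IN value gives OUT[B7] (row B7 above).

Answer: {a: ⊤, b: ⊤, c: ⊤, d: ⊤, e: ⊤, f: -}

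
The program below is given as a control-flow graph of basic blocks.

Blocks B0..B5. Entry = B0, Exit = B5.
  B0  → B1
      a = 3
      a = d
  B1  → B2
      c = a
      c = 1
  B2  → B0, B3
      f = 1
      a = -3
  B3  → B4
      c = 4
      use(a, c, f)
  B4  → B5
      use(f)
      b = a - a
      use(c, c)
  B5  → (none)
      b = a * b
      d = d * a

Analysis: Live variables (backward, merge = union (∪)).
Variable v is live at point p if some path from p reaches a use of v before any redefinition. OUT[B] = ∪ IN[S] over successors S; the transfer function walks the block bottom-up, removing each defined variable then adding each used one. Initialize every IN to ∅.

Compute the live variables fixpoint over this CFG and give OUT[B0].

Converged values:
  B0: | IN={d} | OUT={a, d}
  B1: | IN={a, d} | OUT={d}
  B2: | IN={d} | OUT={a, d, f}
  B3: | IN={a, d, f} | OUT={a, c, d, f}
  B4: | IN={a, c, d, f} | OUT={a, b, d}
  B5: | IN={a, b, d} | OUT={}

Merge at B0: OUT[B0] = IN[B1] = {a, d}

Answer: {a, d}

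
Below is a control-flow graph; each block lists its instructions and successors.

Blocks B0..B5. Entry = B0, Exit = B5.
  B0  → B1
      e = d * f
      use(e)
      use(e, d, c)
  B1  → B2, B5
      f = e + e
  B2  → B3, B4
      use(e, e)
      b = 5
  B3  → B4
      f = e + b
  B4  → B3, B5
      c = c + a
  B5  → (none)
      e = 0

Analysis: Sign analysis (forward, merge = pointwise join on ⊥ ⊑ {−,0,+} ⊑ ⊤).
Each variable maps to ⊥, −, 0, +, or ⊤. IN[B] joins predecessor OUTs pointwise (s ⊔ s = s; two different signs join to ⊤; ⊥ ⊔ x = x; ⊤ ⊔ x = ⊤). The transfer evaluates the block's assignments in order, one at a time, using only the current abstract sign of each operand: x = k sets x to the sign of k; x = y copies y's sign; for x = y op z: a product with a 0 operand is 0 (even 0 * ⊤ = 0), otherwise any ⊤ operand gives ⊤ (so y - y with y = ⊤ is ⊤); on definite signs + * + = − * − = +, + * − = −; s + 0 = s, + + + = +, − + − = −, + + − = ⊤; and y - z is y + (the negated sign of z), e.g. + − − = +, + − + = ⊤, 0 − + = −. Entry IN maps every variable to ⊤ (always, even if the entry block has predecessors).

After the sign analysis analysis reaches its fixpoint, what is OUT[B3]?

Answer: {a: ⊤, b: +, c: ⊤, d: ⊤, e: ⊤, f: ⊤}

Derivation:
Fixpoint table:
  B0:   IN=(all ⊤)   OUT=(all ⊤)
  B1:   IN=(all ⊤)   OUT=(all ⊤)
  B2:   IN=(all ⊤)   OUT={b:+; rest ⊤}
  B3:   IN={b:+; rest ⊤}   OUT={b:+; rest ⊤}
  B4:   IN={b:+; rest ⊤}   OUT={b:+; rest ⊤}
  B5:   IN=(all ⊤)   OUT={e:0; rest ⊤}

Merge at B3: IN[B3] = OUT[B2] ⊔ OUT[B4] = {a: ⊤, b: +, c: ⊤, d: ⊤, e: ⊤, f: ⊤}
Applying B3's transfer function to that IN value gives OUT[B3] (row B3 above).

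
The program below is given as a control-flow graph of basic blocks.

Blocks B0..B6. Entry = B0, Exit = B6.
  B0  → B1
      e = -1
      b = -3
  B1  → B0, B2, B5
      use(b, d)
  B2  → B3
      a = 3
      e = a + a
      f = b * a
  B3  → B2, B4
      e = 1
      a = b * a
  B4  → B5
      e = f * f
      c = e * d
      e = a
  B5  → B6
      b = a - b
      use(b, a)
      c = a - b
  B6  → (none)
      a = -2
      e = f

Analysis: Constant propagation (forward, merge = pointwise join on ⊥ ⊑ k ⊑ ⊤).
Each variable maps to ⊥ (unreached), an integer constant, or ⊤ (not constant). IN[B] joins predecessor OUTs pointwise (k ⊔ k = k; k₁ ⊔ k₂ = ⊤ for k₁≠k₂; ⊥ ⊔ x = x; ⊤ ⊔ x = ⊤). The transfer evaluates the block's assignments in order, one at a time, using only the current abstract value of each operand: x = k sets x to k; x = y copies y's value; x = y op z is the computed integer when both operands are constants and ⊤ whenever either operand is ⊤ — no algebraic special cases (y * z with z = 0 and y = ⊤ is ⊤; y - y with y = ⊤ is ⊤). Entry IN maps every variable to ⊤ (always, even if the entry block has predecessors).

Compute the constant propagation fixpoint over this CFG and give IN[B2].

Per-block solution:
  B0:   IN=(all ⊤)   OUT={b:-3, e:-1; rest ⊤}
  B1:   IN={b:-3, e:-1; rest ⊤}   OUT={b:-3, e:-1; rest ⊤}
  B2:   IN={b:-3; rest ⊤}   OUT={a:3, b:-3, e:6, f:-9; rest ⊤}
  B3:   IN={a:3, b:-3, e:6, f:-9; rest ⊤}   OUT={a:-9, b:-3, e:1, f:-9; rest ⊤}
  B4:   IN={a:-9, b:-3, e:1, f:-9; rest ⊤}   OUT={a:-9, b:-3, e:-9, f:-9; rest ⊤}
  B5:   IN={b:-3; rest ⊤}   OUT=(all ⊤)
  B6:   IN=(all ⊤)   OUT={a:-2; rest ⊤}

Merge at B2: IN[B2] = OUT[B1] ⊔ OUT[B3] = {a: ⊤, b: -3, c: ⊤, d: ⊤, e: ⊤, f: ⊤}

Answer: {a: ⊤, b: -3, c: ⊤, d: ⊤, e: ⊤, f: ⊤}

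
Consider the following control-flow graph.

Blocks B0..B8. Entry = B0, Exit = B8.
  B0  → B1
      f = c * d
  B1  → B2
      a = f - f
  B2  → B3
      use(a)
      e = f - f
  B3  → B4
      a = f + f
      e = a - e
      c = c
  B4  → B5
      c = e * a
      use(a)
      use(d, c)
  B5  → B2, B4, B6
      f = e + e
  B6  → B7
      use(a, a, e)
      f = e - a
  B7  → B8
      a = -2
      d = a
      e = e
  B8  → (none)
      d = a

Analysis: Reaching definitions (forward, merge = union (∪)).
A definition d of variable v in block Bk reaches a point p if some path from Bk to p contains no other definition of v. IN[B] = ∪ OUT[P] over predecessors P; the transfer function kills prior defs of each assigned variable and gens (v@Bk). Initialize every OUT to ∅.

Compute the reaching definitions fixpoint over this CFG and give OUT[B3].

Answer: {a@B3, c@B3, e@B3, f@B0, f@B5}

Working:
Per-block solution:
  B0: | IN={} | OUT={f@B0}
  B1: | IN={f@B0} | OUT={a@B1, f@B0}
  B2: | IN={a@B1, a@B3, c@B4, e@B3, f@B0, f@B5} | OUT={a@B1, a@B3, c@B4, e@B2, f@B0, f@B5}
  B3: | IN={a@B1, a@B3, c@B4, e@B2, f@B0, f@B5} | OUT={a@B3, c@B3, e@B3, f@B0, f@B5}
  B4: | IN={a@B3, c@B3, c@B4, e@B3, f@B0, f@B5} | OUT={a@B3, c@B4, e@B3, f@B0, f@B5}
  B5: | IN={a@B3, c@B4, e@B3, f@B0, f@B5} | OUT={a@B3, c@B4, e@B3, f@B5}
  B6: | IN={a@B3, c@B4, e@B3, f@B5} | OUT={a@B3, c@B4, e@B3, f@B6}
  B7: | IN={a@B3, c@B4, e@B3, f@B6} | OUT={a@B7, c@B4, d@B7, e@B7, f@B6}
  B8: | IN={a@B7, c@B4, d@B7, e@B7, f@B6} | OUT={a@B7, c@B4, d@B8, e@B7, f@B6}

Merge at B3: IN[B3] = OUT[B2] = {a@B1, a@B3, c@B4, e@B2, f@B0, f@B5}
Applying B3's transfer function to that IN value gives OUT[B3] (row B3 above).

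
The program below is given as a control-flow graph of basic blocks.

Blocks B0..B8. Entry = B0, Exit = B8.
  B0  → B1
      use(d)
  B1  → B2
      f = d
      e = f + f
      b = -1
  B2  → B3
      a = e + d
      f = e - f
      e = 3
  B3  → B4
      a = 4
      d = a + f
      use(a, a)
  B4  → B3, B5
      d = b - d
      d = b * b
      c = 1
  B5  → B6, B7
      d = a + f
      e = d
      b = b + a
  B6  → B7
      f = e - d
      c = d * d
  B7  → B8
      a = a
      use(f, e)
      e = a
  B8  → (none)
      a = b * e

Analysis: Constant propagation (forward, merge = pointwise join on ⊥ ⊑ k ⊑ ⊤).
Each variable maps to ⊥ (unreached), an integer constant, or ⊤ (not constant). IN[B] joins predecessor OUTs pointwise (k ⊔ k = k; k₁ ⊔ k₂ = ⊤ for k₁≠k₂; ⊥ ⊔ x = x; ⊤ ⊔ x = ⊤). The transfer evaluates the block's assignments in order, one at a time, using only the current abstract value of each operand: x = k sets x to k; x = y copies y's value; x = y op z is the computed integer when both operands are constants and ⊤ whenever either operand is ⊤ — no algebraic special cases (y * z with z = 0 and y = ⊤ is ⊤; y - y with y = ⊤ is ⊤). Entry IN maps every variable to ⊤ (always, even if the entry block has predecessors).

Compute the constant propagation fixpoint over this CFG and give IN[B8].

Answer: {a: 4, b: 3, c: ⊤, d: ⊤, e: 4, f: ⊤}

Working:
Per-block solution:
  B0:  IN=(all ⊤)  OUT=(all ⊤)
  B1:  IN=(all ⊤)  OUT={b:-1; rest ⊤}
  B2:  IN={b:-1; rest ⊤}  OUT={b:-1, e:3; rest ⊤}
  B3:  IN={b:-1, e:3; rest ⊤}  OUT={a:4, b:-1, e:3; rest ⊤}
  B4:  IN={a:4, b:-1, e:3; rest ⊤}  OUT={a:4, b:-1, c:1, d:1, e:3; rest ⊤}
  B5:  IN={a:4, b:-1, c:1, d:1, e:3; rest ⊤}  OUT={a:4, b:3, c:1; rest ⊤}
  B6:  IN={a:4, b:3, c:1; rest ⊤}  OUT={a:4, b:3; rest ⊤}
  B7:  IN={a:4, b:3; rest ⊤}  OUT={a:4, b:3, e:4; rest ⊤}
  B8:  IN={a:4, b:3, e:4; rest ⊤}  OUT={a:12, b:3, e:4; rest ⊤}

Merge at B8: IN[B8] = OUT[B7] = {a: 4, b: 3, c: ⊤, d: ⊤, e: 4, f: ⊤}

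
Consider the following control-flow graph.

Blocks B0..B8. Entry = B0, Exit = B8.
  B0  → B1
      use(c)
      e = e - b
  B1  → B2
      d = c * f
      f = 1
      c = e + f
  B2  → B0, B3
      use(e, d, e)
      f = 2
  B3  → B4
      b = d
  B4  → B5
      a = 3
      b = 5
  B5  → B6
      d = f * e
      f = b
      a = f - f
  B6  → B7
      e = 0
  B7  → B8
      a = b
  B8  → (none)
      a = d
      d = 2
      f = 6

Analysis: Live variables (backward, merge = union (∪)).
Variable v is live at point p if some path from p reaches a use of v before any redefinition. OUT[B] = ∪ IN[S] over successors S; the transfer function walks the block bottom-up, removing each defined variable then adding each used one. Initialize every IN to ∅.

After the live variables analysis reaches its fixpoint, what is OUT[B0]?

Answer: {b, c, e, f}

Working:
Fixpoint table:
  B0:  IN={b, c, e, f}  OUT={b, c, e, f}
  B1:  IN={b, c, e, f}  OUT={b, c, d, e}
  B2:  IN={b, c, d, e}  OUT={b, c, d, e, f}
  B3:  IN={d, e, f}  OUT={e, f}
  B4:  IN={e, f}  OUT={b, e, f}
  B5:  IN={b, e, f}  OUT={b, d}
  B6:  IN={b, d}  OUT={b, d}
  B7:  IN={b, d}  OUT={d}
  B8:  IN={d}  OUT={}

Merge at B0: OUT[B0] = IN[B1] = {b, c, e, f}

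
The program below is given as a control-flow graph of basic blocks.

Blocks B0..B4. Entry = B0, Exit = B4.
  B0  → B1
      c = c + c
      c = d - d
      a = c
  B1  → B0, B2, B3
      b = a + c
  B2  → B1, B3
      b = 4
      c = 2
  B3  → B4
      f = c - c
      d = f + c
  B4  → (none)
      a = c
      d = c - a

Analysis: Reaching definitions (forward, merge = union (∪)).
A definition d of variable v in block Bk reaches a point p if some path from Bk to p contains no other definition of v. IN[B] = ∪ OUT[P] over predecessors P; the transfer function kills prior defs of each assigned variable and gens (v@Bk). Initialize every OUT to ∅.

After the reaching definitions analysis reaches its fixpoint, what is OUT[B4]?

Converged values:
  B0:   IN={a@B0, b@B1, c@B0, c@B2}   OUT={a@B0, b@B1, c@B0}
  B1:   IN={a@B0, b@B1, b@B2, c@B0, c@B2}   OUT={a@B0, b@B1, c@B0, c@B2}
  B2:   IN={a@B0, b@B1, c@B0, c@B2}   OUT={a@B0, b@B2, c@B2}
  B3:   IN={a@B0, b@B1, b@B2, c@B0, c@B2}   OUT={a@B0, b@B1, b@B2, c@B0, c@B2, d@B3, f@B3}
  B4:   IN={a@B0, b@B1, b@B2, c@B0, c@B2, d@B3, f@B3}   OUT={a@B4, b@B1, b@B2, c@B0, c@B2, d@B4, f@B3}

Merge at B4: IN[B4] = OUT[B3] = {a@B0, b@B1, b@B2, c@B0, c@B2, d@B3, f@B3}
Applying B4's transfer function to that IN value gives OUT[B4] (row B4 above).

Answer: {a@B4, b@B1, b@B2, c@B0, c@B2, d@B4, f@B3}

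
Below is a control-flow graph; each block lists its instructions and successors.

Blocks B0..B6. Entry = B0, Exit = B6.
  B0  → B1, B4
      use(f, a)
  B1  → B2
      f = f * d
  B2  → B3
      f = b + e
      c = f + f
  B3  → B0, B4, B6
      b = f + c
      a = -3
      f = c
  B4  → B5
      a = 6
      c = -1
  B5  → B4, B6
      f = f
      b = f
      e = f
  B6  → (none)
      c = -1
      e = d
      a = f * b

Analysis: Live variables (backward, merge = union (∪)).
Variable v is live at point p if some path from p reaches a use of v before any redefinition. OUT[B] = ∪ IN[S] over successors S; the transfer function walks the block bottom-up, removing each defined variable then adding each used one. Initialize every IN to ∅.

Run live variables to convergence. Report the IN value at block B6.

Answer: {b, d, f}

Derivation:
Fixpoint table:
  B0:   IN={a, b, d, e, f}   OUT={b, d, e, f}
  B1:   IN={b, d, e, f}   OUT={b, d, e}
  B2:   IN={b, d, e}   OUT={c, d, e, f}
  B3:   IN={c, d, e, f}   OUT={a, b, d, e, f}
  B4:   IN={d, f}   OUT={d, f}
  B5:   IN={d, f}   OUT={b, d, f}
  B6:   IN={b, d, f}   OUT={}

B6 is the boundary node: OUT[B6] = {}
Applying B6's transfer function to that OUT value gives IN[B6] (row B6 above).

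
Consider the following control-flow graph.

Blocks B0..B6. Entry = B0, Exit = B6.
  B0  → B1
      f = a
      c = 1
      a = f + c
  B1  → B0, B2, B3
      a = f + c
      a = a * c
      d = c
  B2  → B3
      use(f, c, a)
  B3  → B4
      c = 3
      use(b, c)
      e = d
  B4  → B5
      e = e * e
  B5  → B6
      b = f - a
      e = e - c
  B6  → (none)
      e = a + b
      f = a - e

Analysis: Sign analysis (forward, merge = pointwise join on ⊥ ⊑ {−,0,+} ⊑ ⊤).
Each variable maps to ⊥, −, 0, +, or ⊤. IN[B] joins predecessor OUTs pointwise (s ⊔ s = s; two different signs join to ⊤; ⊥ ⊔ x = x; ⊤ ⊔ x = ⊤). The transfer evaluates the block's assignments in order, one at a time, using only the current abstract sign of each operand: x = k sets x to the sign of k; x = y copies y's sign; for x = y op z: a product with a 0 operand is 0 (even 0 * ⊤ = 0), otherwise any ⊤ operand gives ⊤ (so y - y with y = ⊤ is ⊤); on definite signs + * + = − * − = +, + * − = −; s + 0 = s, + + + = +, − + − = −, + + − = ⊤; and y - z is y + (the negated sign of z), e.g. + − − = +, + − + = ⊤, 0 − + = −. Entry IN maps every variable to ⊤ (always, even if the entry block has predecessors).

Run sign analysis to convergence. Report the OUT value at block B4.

Converged values:
  B0:  IN=(all ⊤)  OUT={c:+; rest ⊤}
  B1:  IN={c:+; rest ⊤}  OUT={c:+, d:+; rest ⊤}
  B2:  IN={c:+, d:+; rest ⊤}  OUT={c:+, d:+; rest ⊤}
  B3:  IN={c:+, d:+; rest ⊤}  OUT={c:+, d:+, e:+; rest ⊤}
  B4:  IN={c:+, d:+, e:+; rest ⊤}  OUT={c:+, d:+, e:+; rest ⊤}
  B5:  IN={c:+, d:+, e:+; rest ⊤}  OUT={c:+, d:+; rest ⊤}
  B6:  IN={c:+, d:+; rest ⊤}  OUT={c:+, d:+; rest ⊤}

Merge at B4: IN[B4] = OUT[B3] = {a: ⊤, b: ⊤, c: +, d: +, e: +, f: ⊤}
Applying B4's transfer function to that IN value gives OUT[B4] (row B4 above).

Answer: {a: ⊤, b: ⊤, c: +, d: +, e: +, f: ⊤}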